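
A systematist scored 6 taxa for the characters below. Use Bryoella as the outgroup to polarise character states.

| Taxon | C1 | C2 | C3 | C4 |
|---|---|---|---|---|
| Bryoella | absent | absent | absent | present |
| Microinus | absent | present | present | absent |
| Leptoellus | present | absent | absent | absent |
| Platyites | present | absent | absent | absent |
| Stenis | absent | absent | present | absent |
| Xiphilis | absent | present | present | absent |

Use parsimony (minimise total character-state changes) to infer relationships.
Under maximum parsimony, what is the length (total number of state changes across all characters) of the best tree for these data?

4

Character polarity is set by the outgroup: the derived state is whichever differs from the outgroup's state, so for C4 the derived state is 'absent', and for the remaining characters it is 'present'.
Only Leptoellus and Platyites show the derived state 'present' for C1, supporting them as a clade.
Only Microinus and Xiphilis show the derived state 'present' for C2, supporting them as a clade.
Only Microinus, Stenis, and Xiphilis show the derived state 'present' for C3, supporting them as a clade.
All ingroup taxa share the derived state 'absent' for C4; it defines the ingroup but does not resolve relationships within it.
Most parsimonious ingroup topology: (((Microinus,Xiphilis),Stenis),(Leptoellus,Platyites)).
Changes per character on this tree: C1: 1; C2: 1; C3: 1; C4: 1.
Total = 4.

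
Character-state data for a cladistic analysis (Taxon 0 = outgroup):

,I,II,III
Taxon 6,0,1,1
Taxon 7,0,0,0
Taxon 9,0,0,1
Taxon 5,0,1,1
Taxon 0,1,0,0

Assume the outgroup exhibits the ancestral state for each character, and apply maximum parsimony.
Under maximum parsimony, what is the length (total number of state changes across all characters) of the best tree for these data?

Character polarity is set by the outgroup: the derived state is whichever differs from the outgroup's state, so for I the derived state is '0', and for the remaining characters it is '1'.
All ingroup taxa share the derived state '0' for I; it defines the ingroup but does not resolve relationships within it.
II: derived state '1' in Taxon 5 and Taxon 6 only — synapomorphy for {Taxon 5, Taxon 6}.
Only Taxon 5, Taxon 6, and Taxon 9 show the derived state '1' for III, supporting them as a clade.
Most parsimonious ingroup topology: (((Taxon 6,Taxon 5),Taxon 9),Taxon 7).
Changes per character on this tree: I: 1; II: 1; III: 1.
Total = 3.

3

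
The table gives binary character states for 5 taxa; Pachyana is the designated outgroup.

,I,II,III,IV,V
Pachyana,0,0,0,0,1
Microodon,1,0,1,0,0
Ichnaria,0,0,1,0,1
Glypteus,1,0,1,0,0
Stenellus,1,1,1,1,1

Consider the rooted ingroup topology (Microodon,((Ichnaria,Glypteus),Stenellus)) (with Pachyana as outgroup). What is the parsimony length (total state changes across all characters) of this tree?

7

Map each character onto (Microodon,((Ichnaria,Glypteus),Stenellus)) (rooted by Pachyana) and count the minimum state changes it requires (Fitch parsimony):
I: 2; II: 1; III: 1; IV: 1; V: 2.
Total tree length = 7.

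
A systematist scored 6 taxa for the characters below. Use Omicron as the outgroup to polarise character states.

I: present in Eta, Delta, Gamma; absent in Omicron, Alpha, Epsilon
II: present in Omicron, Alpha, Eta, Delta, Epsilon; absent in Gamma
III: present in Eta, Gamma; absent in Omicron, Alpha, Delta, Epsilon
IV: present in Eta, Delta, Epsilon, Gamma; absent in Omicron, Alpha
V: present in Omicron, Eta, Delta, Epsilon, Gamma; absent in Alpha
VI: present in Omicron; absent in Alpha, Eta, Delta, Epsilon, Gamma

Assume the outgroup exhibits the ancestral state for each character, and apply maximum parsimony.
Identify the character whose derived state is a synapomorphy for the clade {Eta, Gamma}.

Character polarity is set by the outgroup: the derived state is whichever differs from the outgroup's state, so for II, V, VI the derived state is 'absent', and for the remaining characters it is 'present'.
I: derived state 'present' in Delta, Eta, and Gamma only — synapomorphy for {Delta, Eta, Gamma}.
II (derived state 'absent') is unique to Gamma (autapomorphy; uninformative for grouping).
Only Eta and Gamma show the derived state 'present' for III, supporting them as a clade.
IV: derived state 'present' in Delta, Epsilon, Eta, and Gamma only — synapomorphy for {Delta, Epsilon, Eta, Gamma}.
V (derived state 'absent') is unique to Alpha (autapomorphy; uninformative for grouping).
All ingroup taxa share the derived state 'absent' for VI; it defines the ingroup but does not resolve relationships within it.
Most parsimonious ingroup topology: (Alpha,(((Eta,Gamma),Delta),Epsilon)).
The clade {Eta, Gamma} is supported by III: its derived state 'present' occurs in exactly those taxa and in no other taxon (including the outgroup).

III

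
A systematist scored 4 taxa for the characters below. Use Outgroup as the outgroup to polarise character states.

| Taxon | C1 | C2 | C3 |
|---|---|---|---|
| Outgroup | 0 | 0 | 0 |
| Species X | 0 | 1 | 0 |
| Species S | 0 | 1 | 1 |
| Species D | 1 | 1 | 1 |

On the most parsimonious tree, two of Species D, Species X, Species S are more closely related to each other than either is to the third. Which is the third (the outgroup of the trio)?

The outgroup has state '0' for every character, so '1' is the derived state throughout.
C1: derived state '1' in Species D only — an autapomorphy, so it tells us nothing about relationships among taxa.
C2 (derived state '1') is shared by all ingroup taxa — unites the whole ingroup.
C3 (derived state '1') is shared by Species D and Species S — a synapomorphy uniting that clade.
Most parsimonious ingroup topology: (Species X,(Species S,Species D)).
Species S and Species D share a more recent common ancestor with each other than either does with Species X, so Species X is the least closely related of the three.

Species X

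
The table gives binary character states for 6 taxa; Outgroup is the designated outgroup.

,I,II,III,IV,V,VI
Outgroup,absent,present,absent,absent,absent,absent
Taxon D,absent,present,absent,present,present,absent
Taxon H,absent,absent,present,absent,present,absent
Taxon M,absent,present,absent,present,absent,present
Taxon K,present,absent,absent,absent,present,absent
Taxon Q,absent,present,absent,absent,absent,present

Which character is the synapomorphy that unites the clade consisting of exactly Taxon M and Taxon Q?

Character polarity is set by the outgroup: the derived state is whichever differs from the outgroup's state, so for II the derived state is 'absent', and for the remaining characters it is 'present'.
I (derived state 'present') is unique to Taxon K (autapomorphy; uninformative for grouping).
II (derived state 'absent') is shared by Taxon H and Taxon K — a synapomorphy uniting that clade.
III: derived state 'present' in Taxon H only — an autapomorphy, so it tells us nothing about relationships among taxa.
IV (state 'present') occurs in Taxon D and Taxon M but conflicts with the nesting implied by the other characters — most parsimoniously interpreted as homoplasy.
V: derived state 'present' in Taxon D, Taxon H, and Taxon K only — synapomorphy for {Taxon D, Taxon H, Taxon K}.
VI (derived state 'present') is shared by Taxon M and Taxon Q — a synapomorphy uniting that clade.
Most parsimonious ingroup topology: ((Taxon D,(Taxon H,Taxon K)),(Taxon M,Taxon Q)).
The clade {Taxon M, Taxon Q} is supported by VI: its derived state 'present' occurs in exactly those taxa and in no other taxon (including the outgroup).

VI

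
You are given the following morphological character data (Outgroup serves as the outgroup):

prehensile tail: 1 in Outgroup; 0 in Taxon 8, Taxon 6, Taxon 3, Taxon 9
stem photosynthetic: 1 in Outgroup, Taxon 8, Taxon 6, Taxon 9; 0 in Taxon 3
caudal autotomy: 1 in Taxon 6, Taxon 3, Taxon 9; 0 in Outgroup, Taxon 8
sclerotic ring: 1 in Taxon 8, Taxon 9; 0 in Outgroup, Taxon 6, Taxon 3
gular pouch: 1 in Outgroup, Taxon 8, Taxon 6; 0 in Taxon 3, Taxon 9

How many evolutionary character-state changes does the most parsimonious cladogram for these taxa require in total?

Character polarity is set by the outgroup: the derived state is whichever differs from the outgroup's state, so for prehensile tail, stem photosynthetic, gular pouch the derived state is '0', and for the remaining characters it is '1'.
prehensile tail (derived state '0') is shared by all ingroup taxa — unites the whole ingroup.
stem photosynthetic: derived state '0' in Taxon 3 only — an autapomorphy, so it tells us nothing about relationships among taxa.
Only Taxon 3, Taxon 6, and Taxon 9 show the derived state '1' for caudal autotomy, supporting them as a clade.
sclerotic ring groups Taxon 8 and Taxon 9, which is incompatible with the clades supported by the remaining characters; treating it as convergent (homoplasy) costs fewer steps than any alternative tree.
gular pouch (derived state '0') is shared by Taxon 3 and Taxon 9 — a synapomorphy uniting that clade.
Most parsimonious ingroup topology: (Taxon 8,(Taxon 6,(Taxon 3,Taxon 9))).
Changes per character on this tree: prehensile tail: 1; stem photosynthetic: 1; caudal autotomy: 1; sclerotic ring: 2; gular pouch: 1.
Total = 6.

6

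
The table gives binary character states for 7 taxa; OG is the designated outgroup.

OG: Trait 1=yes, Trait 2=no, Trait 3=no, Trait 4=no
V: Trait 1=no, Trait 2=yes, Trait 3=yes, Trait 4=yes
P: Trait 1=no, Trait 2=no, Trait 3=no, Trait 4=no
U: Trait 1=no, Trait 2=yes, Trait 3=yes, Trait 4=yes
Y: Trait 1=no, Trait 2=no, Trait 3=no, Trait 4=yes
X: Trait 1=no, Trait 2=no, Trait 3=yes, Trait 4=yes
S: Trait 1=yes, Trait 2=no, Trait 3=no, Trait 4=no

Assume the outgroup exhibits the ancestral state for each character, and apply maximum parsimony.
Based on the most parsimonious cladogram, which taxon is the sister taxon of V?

Character polarity is set by the outgroup: the derived state is whichever differs from the outgroup's state, so for Trait 1 the derived state is 'no', and for the remaining characters it is 'yes'.
Trait 1: derived state 'no' in P, U, V, X, and Y only — synapomorphy for {P, U, V, X, Y}.
Only U and V show the derived state 'yes' for Trait 2, supporting them as a clade.
Only U, V, and X show the derived state 'yes' for Trait 3, supporting them as a clade.
Only U, V, X, and Y show the derived state 'yes' for Trait 4, supporting them as a clade.
Most parsimonious ingroup topology: (((((V,U),X),Y),P),S).
V and U form a cherry on this tree, so they are sister taxa.

U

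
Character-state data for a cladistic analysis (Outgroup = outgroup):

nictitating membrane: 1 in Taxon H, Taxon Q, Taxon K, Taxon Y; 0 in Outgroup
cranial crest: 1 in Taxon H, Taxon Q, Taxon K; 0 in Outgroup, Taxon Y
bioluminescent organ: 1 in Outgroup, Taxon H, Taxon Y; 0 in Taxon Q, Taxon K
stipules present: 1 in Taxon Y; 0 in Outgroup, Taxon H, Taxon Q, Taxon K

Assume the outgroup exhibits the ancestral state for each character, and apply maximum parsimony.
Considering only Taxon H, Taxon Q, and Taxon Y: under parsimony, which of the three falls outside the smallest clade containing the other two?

Taxon Y

Character polarity is set by the outgroup: the derived state is whichever differs from the outgroup's state, so for bioluminescent organ the derived state is '0', and for the remaining characters it is '1'.
nictitating membrane (derived state '1') is shared by all ingroup taxa — unites the whole ingroup.
cranial crest (derived state '1') is shared by Taxon H, Taxon K, and Taxon Q — a synapomorphy uniting that clade.
bioluminescent organ (derived state '0') is shared by Taxon K and Taxon Q — a synapomorphy uniting that clade.
stipules present: derived state '1' in Taxon Y only — an autapomorphy, so it tells us nothing about relationships among taxa.
Most parsimonious ingroup topology: ((Taxon H,(Taxon Q,Taxon K)),Taxon Y).
Taxon Q and Taxon H share a more recent common ancestor with each other than either does with Taxon Y, so Taxon Y is the least closely related of the three.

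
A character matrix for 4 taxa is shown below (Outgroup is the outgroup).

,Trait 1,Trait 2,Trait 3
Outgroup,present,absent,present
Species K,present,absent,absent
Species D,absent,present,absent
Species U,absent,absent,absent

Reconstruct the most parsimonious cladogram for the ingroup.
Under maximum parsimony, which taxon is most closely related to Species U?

Character polarity is set by the outgroup: the derived state is whichever differs from the outgroup's state, so for Trait 1, Trait 3 the derived state is 'absent', and for the remaining characters it is 'present'.
Trait 1 (derived state 'absent') is shared by Species D and Species U — a synapomorphy uniting that clade.
Trait 2 (derived state 'present') is unique to Species D (autapomorphy; uninformative for grouping).
Trait 3 (derived state 'absent') is shared by all ingroup taxa — unites the whole ingroup.
Most parsimonious ingroup topology: (Species K,(Species D,Species U)).
Species U and Species D form a cherry on this tree, so they are sister taxa.

Species D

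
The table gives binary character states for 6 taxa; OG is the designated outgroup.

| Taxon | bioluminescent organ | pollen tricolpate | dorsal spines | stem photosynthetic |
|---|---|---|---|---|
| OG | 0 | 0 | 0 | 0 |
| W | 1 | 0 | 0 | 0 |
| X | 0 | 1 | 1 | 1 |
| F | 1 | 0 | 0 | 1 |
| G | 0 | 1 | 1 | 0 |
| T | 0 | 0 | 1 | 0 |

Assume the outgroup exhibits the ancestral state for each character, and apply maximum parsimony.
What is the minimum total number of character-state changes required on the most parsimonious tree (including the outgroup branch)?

5

The outgroup has state '0' for every character, so '1' is the derived state throughout.
bioluminescent organ: derived state '1' in F and W only — synapomorphy for {F, W}.
pollen tricolpate: derived state '1' in G and X only — synapomorphy for {G, X}.
Only G, T, and X show the derived state '1' for dorsal spines, supporting them as a clade.
stem photosynthetic (state '1') occurs in F and X but conflicts with the nesting implied by the other characters — most parsimoniously interpreted as homoplasy.
Most parsimonious ingroup topology: ((W,F),((X,G),T)).
Changes per character on this tree: bioluminescent organ: 1; pollen tricolpate: 1; dorsal spines: 1; stem photosynthetic: 2.
Total = 5.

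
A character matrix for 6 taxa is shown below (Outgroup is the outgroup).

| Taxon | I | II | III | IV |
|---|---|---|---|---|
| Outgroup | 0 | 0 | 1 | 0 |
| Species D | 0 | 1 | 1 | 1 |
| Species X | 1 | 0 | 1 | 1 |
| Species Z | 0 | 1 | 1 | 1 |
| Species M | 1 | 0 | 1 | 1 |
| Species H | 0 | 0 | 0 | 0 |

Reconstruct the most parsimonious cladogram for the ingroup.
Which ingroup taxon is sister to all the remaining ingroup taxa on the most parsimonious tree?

Species H

Character polarity is set by the outgroup: the derived state is whichever differs from the outgroup's state, so for III the derived state is '0', and for the remaining characters it is '1'.
I: derived state '1' in Species M and Species X only — synapomorphy for {Species M, Species X}.
II: derived state '1' in Species D and Species Z only — synapomorphy for {Species D, Species Z}.
III: derived state '0' in Species H only — an autapomorphy, so it tells us nothing about relationships among taxa.
IV: derived state '1' in Species D, Species M, Species X, and Species Z only — synapomorphy for {Species D, Species M, Species X, Species Z}.
Most parsimonious ingroup topology: (((Species D,Species Z),(Species X,Species M)),Species H).
Species H is sister to the clade containing all other ingroup taxa, so it is the earliest-diverging (most basal) ingroup lineage.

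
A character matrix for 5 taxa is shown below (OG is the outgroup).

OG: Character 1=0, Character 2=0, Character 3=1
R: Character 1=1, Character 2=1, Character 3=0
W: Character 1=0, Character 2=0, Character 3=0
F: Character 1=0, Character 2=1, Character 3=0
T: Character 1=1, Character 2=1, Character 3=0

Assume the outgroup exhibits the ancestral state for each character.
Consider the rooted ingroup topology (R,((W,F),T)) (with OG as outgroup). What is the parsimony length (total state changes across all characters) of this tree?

5

Map each character onto (R,((W,F),T)) (rooted by OG) and count the minimum state changes it requires (Fitch parsimony):
Character 1: 2; Character 2: 2; Character 3: 1.
Total tree length = 5.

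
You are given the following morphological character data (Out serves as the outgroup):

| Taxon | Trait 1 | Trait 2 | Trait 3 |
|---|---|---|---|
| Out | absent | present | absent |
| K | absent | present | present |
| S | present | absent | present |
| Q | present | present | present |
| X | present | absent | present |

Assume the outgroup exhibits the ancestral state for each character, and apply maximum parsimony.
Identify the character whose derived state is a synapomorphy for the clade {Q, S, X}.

Character polarity is set by the outgroup: the derived state is whichever differs from the outgroup's state, so for Trait 2 the derived state is 'absent', and for the remaining characters it is 'present'.
Only Q, S, and X show the derived state 'present' for Trait 1, supporting them as a clade.
Trait 2 (derived state 'absent') is shared by S and X — a synapomorphy uniting that clade.
Trait 3 (derived state 'present') is shared by all ingroup taxa — unites the whole ingroup.
Most parsimonious ingroup topology: (K,((S,X),Q)).
The clade {Q, S, X} is supported by Trait 1: its derived state 'present' occurs in exactly those taxa and in no other taxon (including the outgroup).

Trait 1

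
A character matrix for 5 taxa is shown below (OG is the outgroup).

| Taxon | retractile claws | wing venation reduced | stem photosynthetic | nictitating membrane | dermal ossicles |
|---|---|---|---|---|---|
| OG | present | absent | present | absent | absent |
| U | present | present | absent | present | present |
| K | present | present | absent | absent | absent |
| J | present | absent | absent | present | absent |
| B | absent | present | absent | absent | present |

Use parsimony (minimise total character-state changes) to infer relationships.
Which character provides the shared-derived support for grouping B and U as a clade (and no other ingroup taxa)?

Character polarity is set by the outgroup: the derived state is whichever differs from the outgroup's state, so for retractile claws, stem photosynthetic the derived state is 'absent', and for the remaining characters it is 'present'.
retractile claws (derived state 'absent') is unique to B (autapomorphy; uninformative for grouping).
wing venation reduced: derived state 'present' in B, K, and U only — synapomorphy for {B, K, U}.
All ingroup taxa share the derived state 'absent' for stem photosynthetic; it defines the ingroup but does not resolve relationships within it.
nictitating membrane (state 'present') occurs in J and U but conflicts with the nesting implied by the other characters — most parsimoniously interpreted as homoplasy.
dermal ossicles (derived state 'present') is shared by B and U — a synapomorphy uniting that clade.
Most parsimonious ingroup topology: (((U,B),K),J).
The clade {B, U} is supported by dermal ossicles: its derived state 'present' occurs in exactly those taxa and in no other taxon (including the outgroup).

dermal ossicles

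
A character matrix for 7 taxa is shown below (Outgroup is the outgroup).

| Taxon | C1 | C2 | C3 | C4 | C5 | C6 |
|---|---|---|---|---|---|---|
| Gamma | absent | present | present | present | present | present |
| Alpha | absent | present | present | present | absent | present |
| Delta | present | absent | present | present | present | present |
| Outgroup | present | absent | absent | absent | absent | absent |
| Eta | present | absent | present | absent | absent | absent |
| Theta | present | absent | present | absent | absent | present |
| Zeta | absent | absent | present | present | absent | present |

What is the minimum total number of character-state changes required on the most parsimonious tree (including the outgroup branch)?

Character polarity is set by the outgroup: the derived state is whichever differs from the outgroup's state, so for C1 the derived state is 'absent', and for the remaining characters it is 'present'.
C1 (derived state 'absent') is shared by Alpha, Gamma, and Zeta — a synapomorphy uniting that clade.
Only Alpha and Gamma show the derived state 'present' for C2, supporting them as a clade.
C3 (derived state 'present') is shared by all ingroup taxa — unites the whole ingroup.
C4: derived state 'present' in Alpha, Delta, Gamma, and Zeta only — synapomorphy for {Alpha, Delta, Gamma, Zeta}.
C5 (state 'present') occurs in Delta and Gamma but conflicts with the nesting implied by the other characters — most parsimoniously interpreted as homoplasy.
C6: derived state 'present' in Alpha, Delta, Gamma, Theta, and Zeta only — synapomorphy for {Alpha, Delta, Gamma, Theta, Zeta}.
Most parsimonious ingroup topology: (((((Gamma,Alpha),Zeta),Delta),Theta),Eta).
Changes per character on this tree: C1: 1; C2: 1; C3: 1; C4: 1; C5: 2; C6: 1.
Total = 7.

7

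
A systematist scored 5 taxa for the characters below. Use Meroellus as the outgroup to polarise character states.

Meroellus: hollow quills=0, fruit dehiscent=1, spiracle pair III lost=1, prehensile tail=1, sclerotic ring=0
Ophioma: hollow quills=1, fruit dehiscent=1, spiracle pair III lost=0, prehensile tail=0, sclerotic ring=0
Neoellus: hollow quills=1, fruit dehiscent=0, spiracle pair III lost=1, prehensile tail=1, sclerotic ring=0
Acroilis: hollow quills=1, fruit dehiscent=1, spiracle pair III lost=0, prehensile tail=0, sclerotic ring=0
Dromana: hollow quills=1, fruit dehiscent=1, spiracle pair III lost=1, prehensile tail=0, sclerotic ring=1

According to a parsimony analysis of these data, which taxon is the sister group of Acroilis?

Ophioma

Character polarity is set by the outgroup: the derived state is whichever differs from the outgroup's state, so for fruit dehiscent, spiracle pair III lost, prehensile tail the derived state is '0', and for the remaining characters it is '1'.
All ingroup taxa share the derived state '1' for hollow quills; it defines the ingroup but does not resolve relationships within it.
fruit dehiscent (derived state '0') is unique to Neoellus (autapomorphy; uninformative for grouping).
Only Acroilis and Ophioma show the derived state '0' for spiracle pair III lost, supporting them as a clade.
prehensile tail (derived state '0') is shared by Acroilis, Dromana, and Ophioma — a synapomorphy uniting that clade.
sclerotic ring: derived state '1' in Dromana only — an autapomorphy, so it tells us nothing about relationships among taxa.
Most parsimonious ingroup topology: (((Ophioma,Acroilis),Dromana),Neoellus).
Acroilis and Ophioma form a cherry on this tree, so they are sister taxa.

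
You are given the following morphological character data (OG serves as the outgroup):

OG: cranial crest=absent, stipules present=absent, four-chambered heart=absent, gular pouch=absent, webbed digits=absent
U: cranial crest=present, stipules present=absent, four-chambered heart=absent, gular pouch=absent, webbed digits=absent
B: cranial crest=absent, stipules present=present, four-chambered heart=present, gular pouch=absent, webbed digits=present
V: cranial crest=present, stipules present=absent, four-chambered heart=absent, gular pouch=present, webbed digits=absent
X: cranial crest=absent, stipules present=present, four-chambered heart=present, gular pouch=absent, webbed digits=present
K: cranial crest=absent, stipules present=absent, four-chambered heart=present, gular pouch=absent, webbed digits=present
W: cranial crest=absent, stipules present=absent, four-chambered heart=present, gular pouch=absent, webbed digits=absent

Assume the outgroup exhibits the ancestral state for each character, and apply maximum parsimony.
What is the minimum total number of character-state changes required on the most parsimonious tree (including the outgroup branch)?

The outgroup has state 'absent' for every character, so 'present' is the derived state throughout.
cranial crest: derived state 'present' in U and V only — synapomorphy for {U, V}.
Only B and X show the derived state 'present' for stipules present, supporting them as a clade.
Only B, K, W, and X show the derived state 'present' for four-chambered heart, supporting them as a clade.
gular pouch: derived state 'present' in V only — an autapomorphy, so it tells us nothing about relationships among taxa.
webbed digits (derived state 'present') is shared by B, K, and X — a synapomorphy uniting that clade.
Most parsimonious ingroup topology: ((U,V),(((B,X),K),W)).
Changes per character on this tree: cranial crest: 1; stipules present: 1; four-chambered heart: 1; gular pouch: 1; webbed digits: 1.
Total = 5.

5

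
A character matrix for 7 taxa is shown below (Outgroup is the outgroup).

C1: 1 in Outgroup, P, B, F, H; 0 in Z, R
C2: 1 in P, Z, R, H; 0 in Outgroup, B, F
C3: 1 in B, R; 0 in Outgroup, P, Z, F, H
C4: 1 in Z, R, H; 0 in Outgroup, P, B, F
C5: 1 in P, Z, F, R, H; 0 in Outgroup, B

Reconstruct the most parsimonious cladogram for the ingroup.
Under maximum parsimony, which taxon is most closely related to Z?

Character polarity is set by the outgroup: the derived state is whichever differs from the outgroup's state, so for C1 the derived state is '0', and for the remaining characters it is '1'.
C1: derived state '0' in R and Z only — synapomorphy for {R, Z}.
Only H, P, R, and Z show the derived state '1' for C2, supporting them as a clade.
C3 groups B and R, which is incompatible with the clades supported by the remaining characters; treating it as convergent (homoplasy) costs fewer steps than any alternative tree.
C4: derived state '1' in H, R, and Z only — synapomorphy for {H, R, Z}.
Only F, H, P, R, and Z show the derived state '1' for C5, supporting them as a clade.
Most parsimonious ingroup topology: (((P,((Z,R),H)),F),B).
Z and R form a cherry on this tree, so they are sister taxa.

R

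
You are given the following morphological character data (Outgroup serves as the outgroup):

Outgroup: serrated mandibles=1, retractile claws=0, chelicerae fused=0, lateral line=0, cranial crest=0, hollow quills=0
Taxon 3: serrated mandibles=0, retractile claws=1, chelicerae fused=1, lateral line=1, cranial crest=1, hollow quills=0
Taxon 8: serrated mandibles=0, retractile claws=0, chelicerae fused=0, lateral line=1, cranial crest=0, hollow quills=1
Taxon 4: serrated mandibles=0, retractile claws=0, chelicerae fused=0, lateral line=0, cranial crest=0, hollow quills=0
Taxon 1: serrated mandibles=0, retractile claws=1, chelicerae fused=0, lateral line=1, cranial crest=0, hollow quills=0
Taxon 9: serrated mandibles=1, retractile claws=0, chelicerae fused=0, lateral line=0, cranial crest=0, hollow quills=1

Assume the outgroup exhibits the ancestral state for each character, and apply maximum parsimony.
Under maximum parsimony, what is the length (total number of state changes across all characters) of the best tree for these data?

7

Character polarity is set by the outgroup: the derived state is whichever differs from the outgroup's state, so for serrated mandibles the derived state is '0', and for the remaining characters it is '1'.
Only Taxon 1, Taxon 3, Taxon 4, and Taxon 8 show the derived state '0' for serrated mandibles, supporting them as a clade.
retractile claws (derived state '1') is shared by Taxon 1 and Taxon 3 — a synapomorphy uniting that clade.
chelicerae fused: derived state '1' in Taxon 3 only — an autapomorphy, so it tells us nothing about relationships among taxa.
lateral line: derived state '1' in Taxon 1, Taxon 3, and Taxon 8 only — synapomorphy for {Taxon 1, Taxon 3, Taxon 8}.
cranial crest: derived state '1' in Taxon 3 only — an autapomorphy, so it tells us nothing about relationships among taxa.
hollow quills (state '1') occurs in Taxon 8 and Taxon 9 but conflicts with the nesting implied by the other characters — most parsimoniously interpreted as homoplasy.
Most parsimonious ingroup topology: ((((Taxon 3,Taxon 1),Taxon 8),Taxon 4),Taxon 9).
Changes per character on this tree: serrated mandibles: 1; retractile claws: 1; chelicerae fused: 1; lateral line: 1; cranial crest: 1; hollow quills: 2.
Total = 7.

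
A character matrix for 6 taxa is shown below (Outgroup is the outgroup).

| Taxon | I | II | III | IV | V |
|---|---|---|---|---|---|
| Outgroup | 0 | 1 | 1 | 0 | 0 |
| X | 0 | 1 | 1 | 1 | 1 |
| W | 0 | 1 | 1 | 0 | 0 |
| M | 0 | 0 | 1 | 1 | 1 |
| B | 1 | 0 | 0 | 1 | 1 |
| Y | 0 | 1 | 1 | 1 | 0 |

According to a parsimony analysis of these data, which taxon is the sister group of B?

M

Character polarity is set by the outgroup: the derived state is whichever differs from the outgroup's state, so for II, III the derived state is '0', and for the remaining characters it is '1'.
I (derived state '1') is unique to B (autapomorphy; uninformative for grouping).
II: derived state '0' in B and M only — synapomorphy for {B, M}.
III: derived state '0' in B only — an autapomorphy, so it tells us nothing about relationships among taxa.
IV (derived state '1') is shared by B, M, X, and Y — a synapomorphy uniting that clade.
Only B, M, and X show the derived state '1' for V, supporting them as a clade.
Most parsimonious ingroup topology: (((X,(M,B)),Y),W).
B and M form a cherry on this tree, so they are sister taxa.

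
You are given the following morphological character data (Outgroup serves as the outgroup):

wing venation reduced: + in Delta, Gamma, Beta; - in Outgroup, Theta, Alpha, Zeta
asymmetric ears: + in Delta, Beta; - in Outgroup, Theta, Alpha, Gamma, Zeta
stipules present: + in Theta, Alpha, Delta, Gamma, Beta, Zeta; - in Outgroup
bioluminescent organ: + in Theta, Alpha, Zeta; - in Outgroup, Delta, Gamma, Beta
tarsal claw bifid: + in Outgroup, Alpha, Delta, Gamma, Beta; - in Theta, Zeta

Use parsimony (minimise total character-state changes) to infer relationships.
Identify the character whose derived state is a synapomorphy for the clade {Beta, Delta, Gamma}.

Character polarity is set by the outgroup: the derived state is whichever differs from the outgroup's state, so for tarsal claw bifid the derived state is '-', and for the remaining characters it is '+'.
Only Beta, Delta, and Gamma show the derived state '+' for wing venation reduced, supporting them as a clade.
Only Beta and Delta show the derived state '+' for asymmetric ears, supporting them as a clade.
stipules present (derived state '+') is shared by all ingroup taxa — unites the whole ingroup.
bioluminescent organ (derived state '+') is shared by Alpha, Theta, and Zeta — a synapomorphy uniting that clade.
tarsal claw bifid: derived state '-' in Theta and Zeta only — synapomorphy for {Theta, Zeta}.
Most parsimonious ingroup topology: (((Theta,Zeta),Alpha),((Delta,Beta),Gamma)).
The clade {Beta, Delta, Gamma} is supported by wing venation reduced: its derived state '+' occurs in exactly those taxa and in no other taxon (including the outgroup).

wing venation reduced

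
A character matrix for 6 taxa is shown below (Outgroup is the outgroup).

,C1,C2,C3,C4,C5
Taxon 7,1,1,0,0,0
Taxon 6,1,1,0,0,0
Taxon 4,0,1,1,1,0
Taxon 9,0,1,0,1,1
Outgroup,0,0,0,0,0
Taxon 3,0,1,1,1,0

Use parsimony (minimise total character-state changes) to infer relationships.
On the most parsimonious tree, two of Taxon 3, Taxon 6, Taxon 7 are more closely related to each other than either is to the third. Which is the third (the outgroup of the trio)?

Taxon 3

The outgroup has state '0' for every character, so '1' is the derived state throughout.
C1 (derived state '1') is shared by Taxon 6 and Taxon 7 — a synapomorphy uniting that clade.
All ingroup taxa share the derived state '1' for C2; it defines the ingroup but does not resolve relationships within it.
C3 (derived state '1') is shared by Taxon 3 and Taxon 4 — a synapomorphy uniting that clade.
C4: derived state '1' in Taxon 3, Taxon 4, and Taxon 9 only — synapomorphy for {Taxon 3, Taxon 4, Taxon 9}.
C5: derived state '1' in Taxon 9 only — an autapomorphy, so it tells us nothing about relationships among taxa.
Most parsimonious ingroup topology: (((Taxon 3,Taxon 4),Taxon 9),(Taxon 6,Taxon 7)).
Taxon 7 and Taxon 6 share a more recent common ancestor with each other than either does with Taxon 3, so Taxon 3 is the least closely related of the three.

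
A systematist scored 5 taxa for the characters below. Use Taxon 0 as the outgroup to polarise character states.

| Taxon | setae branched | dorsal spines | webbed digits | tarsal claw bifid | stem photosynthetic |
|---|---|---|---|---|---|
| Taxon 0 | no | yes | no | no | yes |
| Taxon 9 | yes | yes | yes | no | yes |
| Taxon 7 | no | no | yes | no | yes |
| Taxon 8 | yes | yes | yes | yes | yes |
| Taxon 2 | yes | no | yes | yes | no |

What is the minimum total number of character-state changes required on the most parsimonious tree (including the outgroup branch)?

6

Character polarity is set by the outgroup: the derived state is whichever differs from the outgroup's state, so for dorsal spines, stem photosynthetic the derived state is 'no', and for the remaining characters it is 'yes'.
setae branched (derived state 'yes') is shared by Taxon 2, Taxon 8, and Taxon 9 — a synapomorphy uniting that clade.
dorsal spines groups Taxon 2 and Taxon 7, which is incompatible with the clades supported by the remaining characters; treating it as convergent (homoplasy) costs fewer steps than any alternative tree.
webbed digits (derived state 'yes') is shared by all ingroup taxa — unites the whole ingroup.
tarsal claw bifid (derived state 'yes') is shared by Taxon 2 and Taxon 8 — a synapomorphy uniting that clade.
stem photosynthetic: derived state 'no' in Taxon 2 only — an autapomorphy, so it tells us nothing about relationships among taxa.
Most parsimonious ingroup topology: ((Taxon 9,(Taxon 8,Taxon 2)),Taxon 7).
Changes per character on this tree: setae branched: 1; dorsal spines: 2; webbed digits: 1; tarsal claw bifid: 1; stem photosynthetic: 1.
Total = 6.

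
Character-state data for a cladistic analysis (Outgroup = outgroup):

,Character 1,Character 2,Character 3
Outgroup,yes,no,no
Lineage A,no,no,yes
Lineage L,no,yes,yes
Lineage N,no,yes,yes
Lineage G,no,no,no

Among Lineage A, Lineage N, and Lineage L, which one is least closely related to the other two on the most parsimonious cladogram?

Lineage A

Character polarity is set by the outgroup: the derived state is whichever differs from the outgroup's state, so for Character 1 the derived state is 'no', and for the remaining characters it is 'yes'.
All ingroup taxa share the derived state 'no' for Character 1; it defines the ingroup but does not resolve relationships within it.
Character 2 (derived state 'yes') is shared by Lineage L and Lineage N — a synapomorphy uniting that clade.
Character 3: derived state 'yes' in Lineage A, Lineage L, and Lineage N only — synapomorphy for {Lineage A, Lineage L, Lineage N}.
Most parsimonious ingroup topology: ((Lineage A,(Lineage L,Lineage N)),Lineage G).
Lineage L and Lineage N share a more recent common ancestor with each other than either does with Lineage A, so Lineage A is the least closely related of the three.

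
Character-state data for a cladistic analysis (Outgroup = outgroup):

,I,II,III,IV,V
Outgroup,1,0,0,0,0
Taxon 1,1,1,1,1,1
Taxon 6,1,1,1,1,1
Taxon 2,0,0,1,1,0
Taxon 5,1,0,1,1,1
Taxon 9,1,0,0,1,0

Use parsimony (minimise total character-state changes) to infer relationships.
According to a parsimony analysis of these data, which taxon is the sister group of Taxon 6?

Character polarity is set by the outgroup: the derived state is whichever differs from the outgroup's state, so for I the derived state is '0', and for the remaining characters it is '1'.
I: derived state '0' in Taxon 2 only — an autapomorphy, so it tells us nothing about relationships among taxa.
II: derived state '1' in Taxon 1 and Taxon 6 only — synapomorphy for {Taxon 1, Taxon 6}.
Only Taxon 1, Taxon 2, Taxon 5, and Taxon 6 show the derived state '1' for III, supporting them as a clade.
All ingroup taxa share the derived state '1' for IV; it defines the ingroup but does not resolve relationships within it.
Only Taxon 1, Taxon 5, and Taxon 6 show the derived state '1' for V, supporting them as a clade.
Most parsimonious ingroup topology: ((((Taxon 1,Taxon 6),Taxon 5),Taxon 2),Taxon 9).
Taxon 6 and Taxon 1 form a cherry on this tree, so they are sister taxa.

Taxon 1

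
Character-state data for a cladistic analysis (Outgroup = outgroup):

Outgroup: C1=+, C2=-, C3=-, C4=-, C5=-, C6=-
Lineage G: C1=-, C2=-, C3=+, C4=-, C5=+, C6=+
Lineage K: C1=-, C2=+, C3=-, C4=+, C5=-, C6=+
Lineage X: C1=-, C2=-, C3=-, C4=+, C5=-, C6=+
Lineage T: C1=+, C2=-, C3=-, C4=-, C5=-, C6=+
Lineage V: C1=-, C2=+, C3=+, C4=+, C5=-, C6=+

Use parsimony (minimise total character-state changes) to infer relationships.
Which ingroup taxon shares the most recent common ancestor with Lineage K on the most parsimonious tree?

Character polarity is set by the outgroup: the derived state is whichever differs from the outgroup's state, so for C1 the derived state is '-', and for the remaining characters it is '+'.
C1: derived state '-' in Lineage G, Lineage K, Lineage V, and Lineage X only — synapomorphy for {Lineage G, Lineage K, Lineage V, Lineage X}.
C2 (derived state '+') is shared by Lineage K and Lineage V — a synapomorphy uniting that clade.
C3 groups Lineage G and Lineage V, which is incompatible with the clades supported by the remaining characters; treating it as convergent (homoplasy) costs fewer steps than any alternative tree.
C4 (derived state '+') is shared by Lineage K, Lineage V, and Lineage X — a synapomorphy uniting that clade.
C5 (derived state '+') is unique to Lineage G (autapomorphy; uninformative for grouping).
C6 (derived state '+') is shared by all ingroup taxa — unites the whole ingroup.
Most parsimonious ingroup topology: ((Lineage G,((Lineage K,Lineage V),Lineage X)),Lineage T).
Lineage K and Lineage V form a cherry on this tree, so they are sister taxa.

Lineage V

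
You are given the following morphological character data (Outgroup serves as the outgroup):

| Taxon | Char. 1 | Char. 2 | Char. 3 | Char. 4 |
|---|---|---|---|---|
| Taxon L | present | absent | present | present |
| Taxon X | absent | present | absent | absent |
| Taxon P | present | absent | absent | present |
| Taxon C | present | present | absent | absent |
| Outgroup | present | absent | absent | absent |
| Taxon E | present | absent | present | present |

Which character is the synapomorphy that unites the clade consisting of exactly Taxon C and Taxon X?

Character polarity is set by the outgroup: the derived state is whichever differs from the outgroup's state, so for Char. 1 the derived state is 'absent', and for the remaining characters it is 'present'.
Char. 1: derived state 'absent' in Taxon X only — an autapomorphy, so it tells us nothing about relationships among taxa.
Only Taxon C and Taxon X show the derived state 'present' for Char. 2, supporting them as a clade.
Only Taxon E and Taxon L show the derived state 'present' for Char. 3, supporting them as a clade.
Char. 4 (derived state 'present') is shared by Taxon E, Taxon L, and Taxon P — a synapomorphy uniting that clade.
Most parsimonious ingroup topology: ((Taxon C,Taxon X),((Taxon E,Taxon L),Taxon P)).
The clade {Taxon C, Taxon X} is supported by Char. 2: its derived state 'present' occurs in exactly those taxa and in no other taxon (including the outgroup).

Char. 2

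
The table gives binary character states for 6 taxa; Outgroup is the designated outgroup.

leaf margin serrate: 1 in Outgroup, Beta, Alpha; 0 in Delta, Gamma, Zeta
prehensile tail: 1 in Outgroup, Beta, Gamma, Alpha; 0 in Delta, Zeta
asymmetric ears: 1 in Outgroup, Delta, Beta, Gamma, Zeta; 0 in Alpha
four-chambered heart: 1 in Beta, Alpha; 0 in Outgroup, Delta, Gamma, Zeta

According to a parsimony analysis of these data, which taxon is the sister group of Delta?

Character polarity is set by the outgroup: the derived state is whichever differs from the outgroup's state, so for leaf margin serrate, prehensile tail, asymmetric ears the derived state is '0', and for the remaining characters it is '1'.
Only Delta, Gamma, and Zeta show the derived state '0' for leaf margin serrate, supporting them as a clade.
prehensile tail (derived state '0') is shared by Delta and Zeta — a synapomorphy uniting that clade.
asymmetric ears: derived state '0' in Alpha only — an autapomorphy, so it tells us nothing about relationships among taxa.
Only Alpha and Beta show the derived state '1' for four-chambered heart, supporting them as a clade.
Most parsimonious ingroup topology: (((Delta,Zeta),Gamma),(Beta,Alpha)).
Delta and Zeta form a cherry on this tree, so they are sister taxa.

Zeta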